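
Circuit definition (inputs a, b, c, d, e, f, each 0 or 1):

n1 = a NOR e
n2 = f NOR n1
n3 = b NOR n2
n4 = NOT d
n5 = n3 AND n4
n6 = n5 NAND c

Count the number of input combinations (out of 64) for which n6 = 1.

n6 = n5 NAND c must be 1, so at least one of n5, c is 0.
Enumerating the 64 input combinations, 59 give n6 = 1 and 5 give n6 = 0.

59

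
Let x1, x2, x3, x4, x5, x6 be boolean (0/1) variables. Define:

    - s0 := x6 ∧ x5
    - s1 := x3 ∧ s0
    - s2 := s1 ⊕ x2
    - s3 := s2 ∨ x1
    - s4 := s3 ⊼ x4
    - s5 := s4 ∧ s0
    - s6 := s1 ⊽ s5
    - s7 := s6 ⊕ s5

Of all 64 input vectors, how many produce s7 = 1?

s7 = s6 ⊕ s5 must be 1, so s6 and s5 differ.
Enumerating the 64 input combinations, 61 give s7 = 1 and 3 give s7 = 0.

61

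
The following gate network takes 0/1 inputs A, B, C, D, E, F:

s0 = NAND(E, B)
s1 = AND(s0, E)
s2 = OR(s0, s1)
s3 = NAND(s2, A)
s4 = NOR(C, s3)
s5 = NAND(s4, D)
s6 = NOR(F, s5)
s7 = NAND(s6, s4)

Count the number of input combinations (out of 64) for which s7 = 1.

s7 = NAND(s6, s4) must be 1, so at least one of s6, s4 is 0.
Enumerating the 64 input combinations, 61 give s7 = 1 and 3 give s7 = 0.

61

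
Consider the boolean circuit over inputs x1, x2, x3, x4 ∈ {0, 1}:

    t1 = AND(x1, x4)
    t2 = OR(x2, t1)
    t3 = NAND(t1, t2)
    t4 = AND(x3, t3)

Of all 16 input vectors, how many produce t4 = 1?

t4 = AND(x3, t3) must be 1, so both x3 = 1 and t3 = 1.
t3 = NAND(t1, t2) must be 1, so at least one of t1, t2 is 0.
Enumerating the 16 input combinations, 6 give t4 = 1 and 10 give t4 = 0.

6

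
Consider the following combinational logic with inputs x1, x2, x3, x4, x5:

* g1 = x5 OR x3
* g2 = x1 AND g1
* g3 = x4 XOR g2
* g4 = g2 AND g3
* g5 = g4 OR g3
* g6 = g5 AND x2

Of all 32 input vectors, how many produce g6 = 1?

8

g6 = g5 AND x2 must be 1, so both g5 = 1 and x2 = 1.
g5 = g4 OR g3 must be 1, so at least one of g4, g3 is 1.
Enumerating the 32 input combinations, 8 give g6 = 1 and 24 give g6 = 0.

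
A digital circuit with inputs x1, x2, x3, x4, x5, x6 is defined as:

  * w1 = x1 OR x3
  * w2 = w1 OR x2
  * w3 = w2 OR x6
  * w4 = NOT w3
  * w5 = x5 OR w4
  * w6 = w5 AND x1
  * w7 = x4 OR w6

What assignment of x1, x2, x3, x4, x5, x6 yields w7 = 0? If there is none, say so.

w7 = x4 OR w6 must be 0, so both x4 = 0 and w6 = 0.
w6 = w5 AND x1 must be 0, so at least one of w5, x1 is 0.
Check with x1=0, x2=1, x3=1, x4=0, x5=1, x6=1:
w1 = x1 OR x3 = 0 OR 1 = 1
w2 = w1 OR x2 = 1 OR 1 = 1
w3 = w2 OR x6 = 1 OR 1 = 1
w4 = NOT w3 = NOT 1 = 0
w5 = x5 OR w4 = 1 OR 0 = 1
w6 = w5 AND x1 = 1 AND 0 = 0
w7 = x4 OR w6 = 0 OR 0 = 0
So w7 = 0 as required.

x1=0, x2=1, x3=1, x4=0, x5=1, x6=1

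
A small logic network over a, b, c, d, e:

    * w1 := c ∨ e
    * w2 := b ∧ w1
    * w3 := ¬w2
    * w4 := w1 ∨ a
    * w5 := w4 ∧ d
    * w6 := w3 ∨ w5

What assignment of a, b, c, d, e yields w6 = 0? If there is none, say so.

a=1 b=1 c=0 d=0 e=1

Check with a=1 b=1 c=0 d=0 e=1:
w1 = c ∨ e = 0 ∨ 1 = 1
w2 = b ∧ w1 = 1 ∧ 1 = 1
w3 = ¬w2 = ¬1 = 0
w4 = w1 ∨ a = 1 ∨ 1 = 1
w5 = w4 ∧ d = 1 ∧ 0 = 0
w6 = w3 ∨ w5 = 0 ∨ 0 = 0
So w6 = 0 as required.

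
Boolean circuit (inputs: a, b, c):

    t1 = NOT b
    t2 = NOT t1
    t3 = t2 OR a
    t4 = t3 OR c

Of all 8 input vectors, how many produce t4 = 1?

t4 = t3 OR c must be 1, so at least one of t3, c is 1.
Enumerating the 8 input combinations, 7 give t4 = 1 and 1 give t4 = 0.

7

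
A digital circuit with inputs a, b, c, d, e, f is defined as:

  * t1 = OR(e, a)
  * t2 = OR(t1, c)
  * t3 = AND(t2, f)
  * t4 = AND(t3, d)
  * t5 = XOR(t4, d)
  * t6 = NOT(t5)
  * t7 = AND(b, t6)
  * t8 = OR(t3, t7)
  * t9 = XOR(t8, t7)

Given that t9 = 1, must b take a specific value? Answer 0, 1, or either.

0

t9 = XOR(t8, t7) must be 1, so t8 and t7 differ.
Every assignment with t9 = 1 has b = 0; there are 14 such assignment(s).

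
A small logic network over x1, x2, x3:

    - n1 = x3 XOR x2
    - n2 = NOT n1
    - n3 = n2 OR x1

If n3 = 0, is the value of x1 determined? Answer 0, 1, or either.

n3 = n2 OR x1 must be 0, so both n2 = 0 and x1 = 0.
Every assignment with n3 = 0 has x1 = 0; there are 2 such assignment(s).
  x1=0, x2=0, x3=1
  x1=0, x2=1, x3=0

0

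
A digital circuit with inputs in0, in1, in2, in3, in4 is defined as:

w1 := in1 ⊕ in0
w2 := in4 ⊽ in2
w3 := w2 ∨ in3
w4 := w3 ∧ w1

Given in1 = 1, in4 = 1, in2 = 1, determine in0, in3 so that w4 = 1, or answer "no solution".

Check with in1 = 1, in4 = 1, in2 = 1 and in0=0, in3=1:
w1 = in1 ⊕ in0 = 1 ⊕ 0 = 1
w2 = in4 ⊽ in2 = 1 ⊽ 1 = 0
w3 = w2 ∨ in3 = 0 ∨ 1 = 1
w4 = w3 ∧ w1 = 1 ∧ 1 = 1
So w4 = 1.

in0=0, in3=1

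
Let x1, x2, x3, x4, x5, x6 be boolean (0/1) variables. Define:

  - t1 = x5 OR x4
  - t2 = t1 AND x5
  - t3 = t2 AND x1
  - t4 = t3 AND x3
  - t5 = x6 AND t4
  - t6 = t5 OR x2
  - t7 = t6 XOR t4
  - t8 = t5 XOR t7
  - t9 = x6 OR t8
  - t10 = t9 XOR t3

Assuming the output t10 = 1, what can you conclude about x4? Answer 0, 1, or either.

either

Both values of x4 occur among assignments with t10 = 1:
  x4=0: x1=0, x2=0, x3=0, x4=0, x5=0, x6=1
  x4=1: x1=0, x2=0, x3=0, x4=1, x5=0, x6=1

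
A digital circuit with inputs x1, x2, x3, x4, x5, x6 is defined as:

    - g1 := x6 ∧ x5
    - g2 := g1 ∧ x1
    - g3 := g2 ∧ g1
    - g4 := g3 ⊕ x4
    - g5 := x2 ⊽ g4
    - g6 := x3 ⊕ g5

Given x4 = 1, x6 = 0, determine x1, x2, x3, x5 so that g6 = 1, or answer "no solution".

x1=0, x2=1, x3=1, x5=1

g6 = x3 ⊕ g5 must be 1, so x3 and g5 differ.
Check with x4 = 1, x6 = 0 and x1=0, x2=1, x3=1, x5=1:
g1 = x6 ∧ x5 = 0 ∧ 1 = 0
g2 = g1 ∧ x1 = 0 ∧ 0 = 0
g3 = g2 ∧ g1 = 0 ∧ 0 = 0
g4 = g3 ⊕ x4 = 0 ⊕ 1 = 1
g5 = x2 ⊽ g4 = 1 ⊽ 1 = 0
g6 = x3 ⊕ g5 = 1 ⊕ 0 = 1
So g6 = 1.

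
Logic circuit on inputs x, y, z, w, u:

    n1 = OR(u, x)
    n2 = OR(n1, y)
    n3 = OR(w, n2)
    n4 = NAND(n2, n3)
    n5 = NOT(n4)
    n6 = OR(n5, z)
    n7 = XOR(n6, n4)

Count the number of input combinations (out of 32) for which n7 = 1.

30

n7 = XOR(n6, n4) must be 1, so n6 and n4 differ.
Enumerating the 32 input combinations, 30 give n7 = 1 and 2 give n7 = 0.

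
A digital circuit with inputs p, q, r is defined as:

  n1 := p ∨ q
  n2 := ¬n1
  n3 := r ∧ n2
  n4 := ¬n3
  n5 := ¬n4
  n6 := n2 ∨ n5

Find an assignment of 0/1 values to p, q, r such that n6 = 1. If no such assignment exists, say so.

n6 = n2 ∨ n5 must be 1, so at least one of n2, n5 is 1.
Check with p=0, q=0, r=1:
n1 = p ∨ q = 0 ∨ 0 = 0
n2 = ¬n1 = ¬0 = 1
n3 = r ∧ n2 = 1 ∧ 1 = 1
n4 = ¬n3 = ¬1 = 0
n5 = ¬n4 = ¬0 = 1
n6 = n2 ∨ n5 = 1 ∨ 1 = 1
So n6 = 1 as required.

p=0, q=0, r=1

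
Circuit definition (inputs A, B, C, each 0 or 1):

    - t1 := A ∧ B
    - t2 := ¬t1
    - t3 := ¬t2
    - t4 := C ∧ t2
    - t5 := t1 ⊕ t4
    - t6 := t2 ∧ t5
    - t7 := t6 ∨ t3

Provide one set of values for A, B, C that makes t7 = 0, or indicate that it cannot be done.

A=0, B=1, C=0

Check with A=0, B=1, C=0:
t1 = A ∧ B = 0 ∧ 1 = 0
t2 = ¬t1 = ¬0 = 1
t3 = ¬t2 = ¬1 = 0
t4 = C ∧ t2 = 0 ∧ 1 = 0
t5 = t1 ⊕ t4 = 0 ⊕ 0 = 0
t6 = t2 ∧ t5 = 1 ∧ 0 = 0
t7 = t6 ∨ t3 = 0 ∨ 0 = 0
So t7 = 0 as required.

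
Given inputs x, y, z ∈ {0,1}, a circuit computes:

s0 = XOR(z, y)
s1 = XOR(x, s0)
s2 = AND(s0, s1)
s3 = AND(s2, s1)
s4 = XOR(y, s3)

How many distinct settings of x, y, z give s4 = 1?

s4 = XOR(y, s3) must be 1, so y and s3 differ.
Satisfying assignments:
  x=0, y=0, z=1
  x=0, y=1, z=1
  x=1, y=1, z=0
  x=1, y=1, z=1

4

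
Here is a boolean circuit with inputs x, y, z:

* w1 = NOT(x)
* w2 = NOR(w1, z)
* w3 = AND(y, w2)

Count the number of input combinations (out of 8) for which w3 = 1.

w3 = AND(y, w2) must be 1, so both y = 1 and w2 = 1.
w2 = NOR(w1, z) must be 1, so both w1 = 0 and z = 0.
w1 = NOT(x) must be 0, so x = 1.
Satisfying assignments:
  x=1, y=1, z=0

1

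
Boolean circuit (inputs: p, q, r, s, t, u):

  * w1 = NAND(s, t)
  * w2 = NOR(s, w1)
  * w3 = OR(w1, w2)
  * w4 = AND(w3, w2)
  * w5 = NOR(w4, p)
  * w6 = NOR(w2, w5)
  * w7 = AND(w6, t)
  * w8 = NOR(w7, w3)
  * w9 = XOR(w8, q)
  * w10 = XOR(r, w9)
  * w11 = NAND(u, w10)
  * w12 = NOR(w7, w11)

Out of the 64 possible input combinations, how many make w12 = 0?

w12 = NOR(w7, w11) must be 0, so at least one of w7, w11 is 1.
Enumerating the 64 input combinations, 52 give w12 = 0 and 12 give w12 = 1.

52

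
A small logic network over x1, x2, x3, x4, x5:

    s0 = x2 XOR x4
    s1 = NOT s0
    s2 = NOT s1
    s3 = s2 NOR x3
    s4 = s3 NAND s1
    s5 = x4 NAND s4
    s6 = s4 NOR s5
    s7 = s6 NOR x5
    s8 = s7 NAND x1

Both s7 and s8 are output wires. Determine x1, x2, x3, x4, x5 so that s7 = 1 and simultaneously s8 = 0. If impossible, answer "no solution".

Check with x1=1, x2=1, x3=1, x4=1, x5=0:
s0 = x2 XOR x4 = 1 XOR 1 = 0
s1 = NOT s0 = NOT 0 = 1
s2 = NOT s1 = NOT 1 = 0
s3 = s2 NOR x3 = 0 NOR 1 = 0
s4 = s3 NAND s1 = 0 NAND 1 = 1
s5 = x4 NAND s4 = 1 NAND 1 = 0
s6 = s4 NOR s5 = 1 NOR 0 = 0
s7 = s6 NOR x5 = 0 NOR 0 = 1
s8 = s7 NAND x1 = 1 NAND 1 = 0
So s7 = 1 and s8 = 0.

x1=1, x2=1, x3=1, x4=1, x5=0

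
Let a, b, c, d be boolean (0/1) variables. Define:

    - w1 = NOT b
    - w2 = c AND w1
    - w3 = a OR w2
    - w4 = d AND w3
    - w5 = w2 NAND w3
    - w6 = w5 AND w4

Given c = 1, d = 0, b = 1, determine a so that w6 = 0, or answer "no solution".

a=0

Check with c = 1, d = 0, b = 1 and a=0:
w1 = NOT b = NOT 1 = 0
w2 = c AND w1 = 1 AND 0 = 0
w3 = a OR w2 = 0 OR 0 = 0
w4 = d AND w3 = 0 AND 0 = 0
w5 = w2 NAND w3 = 0 NAND 0 = 1
w6 = w5 AND w4 = 1 AND 0 = 0
So w6 = 0.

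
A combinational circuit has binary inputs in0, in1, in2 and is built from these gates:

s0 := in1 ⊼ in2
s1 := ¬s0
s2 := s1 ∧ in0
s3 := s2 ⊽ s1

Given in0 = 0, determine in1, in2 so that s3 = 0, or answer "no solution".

in1=1, in2=1

Check with in0 = 0 and in1=1, in2=1:
s0 = in1 ⊼ in2 = 1 ⊼ 1 = 0
s1 = ¬s0 = ¬0 = 1
s2 = s1 ∧ in0 = 1 ∧ 0 = 0
s3 = s2 ⊽ s1 = 0 ⊽ 1 = 0
So s3 = 0.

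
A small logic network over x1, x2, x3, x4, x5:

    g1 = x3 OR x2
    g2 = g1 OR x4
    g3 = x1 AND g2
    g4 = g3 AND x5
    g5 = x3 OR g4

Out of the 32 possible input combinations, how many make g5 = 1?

19

g5 = x3 OR g4 must be 1, so at least one of x3, g4 is 1.
Enumerating the 32 input combinations, 19 give g5 = 1 and 13 give g5 = 0.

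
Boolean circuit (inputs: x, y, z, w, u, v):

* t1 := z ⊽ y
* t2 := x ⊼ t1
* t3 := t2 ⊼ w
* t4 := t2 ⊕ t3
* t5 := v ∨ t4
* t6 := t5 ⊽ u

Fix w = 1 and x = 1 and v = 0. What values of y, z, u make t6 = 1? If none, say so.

With w = 1 and x = 1 and v = 0 fixed, none of the 8 settings of y, z, u give t6 = 1.
For example, with y=1, z=0, u=0:
t1 = z ⊽ y = 0 ⊽ 1 = 0
t2 = x ⊼ t1 = 1 ⊼ 0 = 1
t3 = t2 ⊼ w = 1 ⊼ 1 = 0
t4 = t2 ⊕ t3 = 1 ⊕ 0 = 1
t5 = v ∨ t4 = 0 ∨ 1 = 1
t6 = t5 ⊽ u = 1 ⊽ 0 = 0
giving t6 = 0 ≠ 1.

no solution exists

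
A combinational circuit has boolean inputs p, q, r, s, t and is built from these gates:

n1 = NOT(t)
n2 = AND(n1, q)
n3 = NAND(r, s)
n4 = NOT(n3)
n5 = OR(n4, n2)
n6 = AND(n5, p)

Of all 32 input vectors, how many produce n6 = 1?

n6 = AND(n5, p) must be 1, so both n5 = 1 and p = 1.
n5 = OR(n4, n2) must be 1, so at least one of n4, n2 is 1.
Enumerating the 32 input combinations, 7 give n6 = 1 and 25 give n6 = 0.

7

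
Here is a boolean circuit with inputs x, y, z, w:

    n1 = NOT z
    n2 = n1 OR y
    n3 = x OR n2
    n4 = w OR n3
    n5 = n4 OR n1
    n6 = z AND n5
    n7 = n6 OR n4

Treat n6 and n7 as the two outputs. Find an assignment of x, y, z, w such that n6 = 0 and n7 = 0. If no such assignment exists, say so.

Check with x=0 y=0 z=1 w=0:
n1 = NOT z = NOT 1 = 0
n2 = n1 OR y = 0 OR 0 = 0
n3 = x OR n2 = 0 OR 0 = 0
n4 = w OR n3 = 0 OR 0 = 0
n5 = n4 OR n1 = 0 OR 0 = 0
n6 = z AND n5 = 1 AND 0 = 0
n7 = n6 OR n4 = 0 OR 0 = 0
So n6 = 0 and n7 = 0.

x=0 y=0 z=1 w=0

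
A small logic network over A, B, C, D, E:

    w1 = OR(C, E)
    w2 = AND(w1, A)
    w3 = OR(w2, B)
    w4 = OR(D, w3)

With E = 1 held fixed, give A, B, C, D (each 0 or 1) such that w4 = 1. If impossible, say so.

A=0 B=0 C=0 D=1

Check with E = 1 and A=0, B=0, C=0, D=1:
w1 = OR(C, E) = OR(0, 1) = 1
w2 = AND(w1, A) = AND(1, 0) = 0
w3 = OR(w2, B) = OR(0, 0) = 0
w4 = OR(D, w3) = OR(1, 0) = 1
So w4 = 1.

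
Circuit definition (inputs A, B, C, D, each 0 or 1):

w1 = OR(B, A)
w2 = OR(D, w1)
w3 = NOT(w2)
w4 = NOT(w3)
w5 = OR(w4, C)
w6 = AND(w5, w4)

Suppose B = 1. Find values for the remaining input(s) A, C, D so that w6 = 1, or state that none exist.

w6 = AND(w5, w4) must be 1, so both w5 = 1 and w4 = 1.
w5 = OR(w4, C) must be 1, so at least one of w4, C is 1.
Check with B = 1 and A=0, C=1, D=1:
w1 = OR(B, A) = OR(1, 0) = 1
w2 = OR(D, w1) = OR(1, 1) = 1
w3 = NOT(w2) = NOT 1 = 0
w4 = NOT(w3) = NOT 0 = 1
w5 = OR(w4, C) = OR(1, 1) = 1
w6 = AND(w5, w4) = AND(1, 1) = 1
So w6 = 1.

A=0, C=1, D=1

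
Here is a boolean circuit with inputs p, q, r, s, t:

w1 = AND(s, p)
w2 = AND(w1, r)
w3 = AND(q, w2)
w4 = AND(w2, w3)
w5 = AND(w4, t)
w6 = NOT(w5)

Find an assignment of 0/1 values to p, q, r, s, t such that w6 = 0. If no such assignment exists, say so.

w6 = NOT(w5) must be 0, so w5 = 1.
w5 = AND(w4, t) must be 1, so both w4 = 1 and t = 1.
w4 = AND(w2, w3) must be 1, so both w2 = 1 and w3 = 1.
Check with p=1, q=1, r=1, s=1, t=1:
w1 = AND(s, p) = AND(1, 1) = 1
w2 = AND(w1, r) = AND(1, 1) = 1
w3 = AND(q, w2) = AND(1, 1) = 1
w4 = AND(w2, w3) = AND(1, 1) = 1
w5 = AND(w4, t) = AND(1, 1) = 1
w6 = NOT(w5) = NOT 1 = 0
So w6 = 0 as required.

p=1, q=1, r=1, s=1, t=1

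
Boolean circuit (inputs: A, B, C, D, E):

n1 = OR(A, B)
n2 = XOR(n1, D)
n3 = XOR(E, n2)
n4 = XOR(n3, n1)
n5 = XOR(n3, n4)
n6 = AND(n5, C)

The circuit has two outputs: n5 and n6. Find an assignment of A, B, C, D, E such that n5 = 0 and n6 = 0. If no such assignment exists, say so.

A=0 B=0 C=0 D=1 E=0

Check with A=0 B=0 C=0 D=1 E=0:
n1 = OR(A, B) = OR(0, 0) = 0
n2 = XOR(n1, D) = XOR(0, 1) = 1
n3 = XOR(E, n2) = XOR(0, 1) = 1
n4 = XOR(n3, n1) = XOR(1, 0) = 1
n5 = XOR(n3, n4) = XOR(1, 1) = 0
n6 = AND(n5, C) = AND(0, 0) = 0
So n5 = 0 and n6 = 0.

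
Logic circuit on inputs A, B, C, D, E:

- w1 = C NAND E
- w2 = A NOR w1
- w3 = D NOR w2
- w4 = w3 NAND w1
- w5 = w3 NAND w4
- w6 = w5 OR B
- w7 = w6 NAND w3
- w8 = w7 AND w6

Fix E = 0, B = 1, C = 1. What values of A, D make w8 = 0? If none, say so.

Check with E = 0, B = 1, C = 1 and A=1, D=0:
w1 = C NAND E = 1 NAND 0 = 1
w2 = A NOR w1 = 1 NOR 1 = 0
w3 = D NOR w2 = 0 NOR 0 = 1
w4 = w3 NAND w1 = 1 NAND 1 = 0
w5 = w3 NAND w4 = 1 NAND 0 = 1
w6 = w5 OR B = 1 OR 1 = 1
w7 = w6 NAND w3 = 1 NAND 1 = 0
w8 = w7 AND w6 = 0 AND 1 = 0
So w8 = 0.

A=1 D=0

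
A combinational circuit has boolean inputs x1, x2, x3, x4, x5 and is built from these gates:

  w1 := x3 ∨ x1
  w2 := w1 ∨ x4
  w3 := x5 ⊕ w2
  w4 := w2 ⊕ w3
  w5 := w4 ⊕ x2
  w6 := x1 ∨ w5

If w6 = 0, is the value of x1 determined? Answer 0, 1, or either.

w6 = x1 ∨ w5 must be 0, so both x1 = 0 and w5 = 0.
w5 = w4 ⊕ x2 must be 0, so w4 and x2 are equal.
Every assignment with w6 = 0 has x1 = 0; there are 8 such assignment(s).

0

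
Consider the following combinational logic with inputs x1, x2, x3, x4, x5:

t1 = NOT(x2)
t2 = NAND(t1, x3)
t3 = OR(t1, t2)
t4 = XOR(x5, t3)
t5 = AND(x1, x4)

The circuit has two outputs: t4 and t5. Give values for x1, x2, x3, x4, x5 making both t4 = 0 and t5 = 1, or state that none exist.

x1=1 x2=1 x3=0 x4=1 x5=1

Check with x1=1 x2=1 x3=0 x4=1 x5=1:
t1 = NOT(x2) = NOT 1 = 0
t2 = NAND(t1, x3) = NAND(0, 0) = 1
t3 = OR(t1, t2) = OR(0, 1) = 1
t4 = XOR(x5, t3) = XOR(1, 1) = 0
t5 = AND(x1, x4) = AND(1, 1) = 1
So t4 = 0 and t5 = 1.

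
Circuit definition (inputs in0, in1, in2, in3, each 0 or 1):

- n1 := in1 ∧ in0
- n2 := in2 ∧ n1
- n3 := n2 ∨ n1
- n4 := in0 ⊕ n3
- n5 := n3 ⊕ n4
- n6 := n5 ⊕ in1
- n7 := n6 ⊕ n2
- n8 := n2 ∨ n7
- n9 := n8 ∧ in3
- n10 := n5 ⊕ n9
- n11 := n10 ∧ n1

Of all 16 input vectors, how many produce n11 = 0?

n11 = n10 ∧ n1 must be 0, so at least one of n10, n1 is 0.
Enumerating the 16 input combinations, 13 give n11 = 0 and 3 give n11 = 1.

13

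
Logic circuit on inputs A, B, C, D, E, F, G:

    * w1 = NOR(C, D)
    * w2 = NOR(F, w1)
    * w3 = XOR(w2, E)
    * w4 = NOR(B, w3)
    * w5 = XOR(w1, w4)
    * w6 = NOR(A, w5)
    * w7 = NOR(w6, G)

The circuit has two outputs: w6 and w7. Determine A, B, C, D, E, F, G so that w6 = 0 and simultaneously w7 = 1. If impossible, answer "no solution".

Check with A=1 B=1 C=1 D=1 E=1 F=0 G=0:
w1 = NOR(C, D) = NOR(1, 1) = 0
w2 = NOR(F, w1) = NOR(0, 0) = 1
w3 = XOR(w2, E) = XOR(1, 1) = 0
w4 = NOR(B, w3) = NOR(1, 0) = 0
w5 = XOR(w1, w4) = XOR(0, 0) = 0
w6 = NOR(A, w5) = NOR(1, 0) = 0
w7 = NOR(w6, G) = NOR(0, 0) = 1
So w6 = 0 and w7 = 1.

A=1 B=1 C=1 D=1 E=1 F=0 G=0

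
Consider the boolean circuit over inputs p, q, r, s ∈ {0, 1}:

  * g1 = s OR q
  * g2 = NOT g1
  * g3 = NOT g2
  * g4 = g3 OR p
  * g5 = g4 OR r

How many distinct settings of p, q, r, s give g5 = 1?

15

g5 = g4 OR r must be 1, so at least one of g4, r is 1.
Enumerating the 16 input combinations, 15 give g5 = 1 and 1 give g5 = 0.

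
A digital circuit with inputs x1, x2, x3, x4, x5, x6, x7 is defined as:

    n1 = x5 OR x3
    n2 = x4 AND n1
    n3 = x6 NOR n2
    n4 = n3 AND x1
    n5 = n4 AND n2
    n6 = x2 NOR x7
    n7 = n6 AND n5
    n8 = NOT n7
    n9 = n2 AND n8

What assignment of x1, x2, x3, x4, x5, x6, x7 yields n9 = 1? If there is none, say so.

n9 = n2 AND n8 must be 1, so both n2 = 1 and n8 = 1.
n2 = x4 AND n1 must be 1, so both x4 = 1 and n1 = 1.
n8 = NOT n7 must be 1, so n7 = 0.
Check with x1=0, x2=0, x3=0, x4=1, x5=1, x6=1, x7=1:
n1 = x5 OR x3 = 1 OR 0 = 1
n2 = x4 AND n1 = 1 AND 1 = 1
n3 = x6 NOR n2 = 1 NOR 1 = 0
n4 = n3 AND x1 = 0 AND 0 = 0
n5 = n4 AND n2 = 0 AND 1 = 0
n6 = x2 NOR x7 = 0 NOR 1 = 0
n7 = n6 AND n5 = 0 AND 0 = 0
n8 = NOT n7 = NOT 0 = 1
n9 = n2 AND n8 = 1 AND 1 = 1
So n9 = 1 as required.

x1=0, x2=0, x3=0, x4=1, x5=1, x6=1, x7=1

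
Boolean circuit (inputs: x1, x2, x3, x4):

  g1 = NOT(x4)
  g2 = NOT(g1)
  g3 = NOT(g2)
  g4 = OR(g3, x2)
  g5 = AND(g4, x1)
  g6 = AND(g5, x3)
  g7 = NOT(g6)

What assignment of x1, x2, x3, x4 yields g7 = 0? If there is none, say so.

x1=1, x2=1, x3=1, x4=0

g7 = NOT(g6) must be 0, so g6 = 1.
g6 = AND(g5, x3) must be 1, so both g5 = 1 and x3 = 1.
g5 = AND(g4, x1) must be 1, so both g4 = 1 and x1 = 1.
Check with x1=1, x2=1, x3=1, x4=0:
g1 = NOT(x4) = NOT 0 = 1
g2 = NOT(g1) = NOT 1 = 0
g3 = NOT(g2) = NOT 0 = 1
g4 = OR(g3, x2) = OR(1, 1) = 1
g5 = AND(g4, x1) = AND(1, 1) = 1
g6 = AND(g5, x3) = AND(1, 1) = 1
g7 = NOT(g6) = NOT 1 = 0
So g7 = 0 as required.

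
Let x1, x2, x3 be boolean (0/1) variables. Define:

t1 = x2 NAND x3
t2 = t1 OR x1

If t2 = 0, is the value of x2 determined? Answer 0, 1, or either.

t2 = t1 OR x1 must be 0, so both t1 = 0 and x1 = 0.
t1 = x2 NAND x3 must be 0, so both x2 = 1 and x3 = 1.
Every assignment with t2 = 0 has x2 = 1; there are 1 such assignment(s).
  x1=0, x2=1, x3=1

1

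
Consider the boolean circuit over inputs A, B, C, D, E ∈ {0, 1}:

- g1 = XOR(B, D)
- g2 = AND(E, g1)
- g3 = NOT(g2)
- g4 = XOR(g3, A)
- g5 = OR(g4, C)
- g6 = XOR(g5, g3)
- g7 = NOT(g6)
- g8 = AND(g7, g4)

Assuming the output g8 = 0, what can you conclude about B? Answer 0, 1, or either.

Both values of B occur among assignments with g8 = 0:
  B=0: A=0, B=0, C=0, D=1, E=1
  B=1: A=0, B=1, C=0, D=0, E=1

either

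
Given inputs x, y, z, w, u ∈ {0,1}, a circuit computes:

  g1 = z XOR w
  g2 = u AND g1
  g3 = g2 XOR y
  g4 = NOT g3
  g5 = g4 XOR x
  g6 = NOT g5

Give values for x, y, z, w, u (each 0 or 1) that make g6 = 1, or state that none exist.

g6 = NOT g5 must be 1, so g5 = 0.
g5 = g4 XOR x must be 0, so g4 and x are equal.
Check with x=0, y=0, z=1, w=0, u=1:
g1 = z XOR w = 1 XOR 0 = 1
g2 = u AND g1 = 1 AND 1 = 1
g3 = g2 XOR y = 1 XOR 0 = 1
g4 = NOT g3 = NOT 1 = 0
g5 = g4 XOR x = 0 XOR 0 = 0
g6 = NOT g5 = NOT 0 = 1
So g6 = 1 as required.

x=0, y=0, z=1, w=0, u=1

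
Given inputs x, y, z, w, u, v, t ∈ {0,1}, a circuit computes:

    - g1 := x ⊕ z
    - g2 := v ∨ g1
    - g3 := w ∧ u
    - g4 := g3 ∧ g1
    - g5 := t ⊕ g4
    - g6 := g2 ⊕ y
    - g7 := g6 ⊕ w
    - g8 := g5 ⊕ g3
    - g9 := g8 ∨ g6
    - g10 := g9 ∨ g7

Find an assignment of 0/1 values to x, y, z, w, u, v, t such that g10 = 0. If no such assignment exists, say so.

g10 = g9 ∨ g7 must be 0, so both g9 = 0 and g7 = 0.
Check with x=0, y=1, z=1, w=0, u=1, v=1, t=0:
g1 = x ⊕ z = 0 ⊕ 1 = 1
g2 = v ∨ g1 = 1 ∨ 1 = 1
g3 = w ∧ u = 0 ∧ 1 = 0
g4 = g3 ∧ g1 = 0 ∧ 1 = 0
g5 = t ⊕ g4 = 0 ⊕ 0 = 0
g6 = g2 ⊕ y = 1 ⊕ 1 = 0
g7 = g6 ⊕ w = 0 ⊕ 0 = 0
g8 = g5 ⊕ g3 = 0 ⊕ 0 = 0
g9 = g8 ∨ g6 = 0 ∨ 0 = 0
g10 = g9 ∨ g7 = 0 ∨ 0 = 0
So g10 = 0 as required.

x=0, y=1, z=1, w=0, u=1, v=1, t=0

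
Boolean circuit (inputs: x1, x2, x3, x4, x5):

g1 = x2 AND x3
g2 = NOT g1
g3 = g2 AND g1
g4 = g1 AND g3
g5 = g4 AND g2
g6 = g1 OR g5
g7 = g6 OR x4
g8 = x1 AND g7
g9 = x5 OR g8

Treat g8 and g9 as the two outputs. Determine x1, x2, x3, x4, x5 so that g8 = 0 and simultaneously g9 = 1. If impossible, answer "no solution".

x1=0, x2=0, x3=1, x4=1, x5=1

Check with x1=0, x2=0, x3=1, x4=1, x5=1:
g1 = x2 AND x3 = 0 AND 1 = 0
g2 = NOT g1 = NOT 0 = 1
g3 = g2 AND g1 = 1 AND 0 = 0
g4 = g1 AND g3 = 0 AND 0 = 0
g5 = g4 AND g2 = 0 AND 1 = 0
g6 = g1 OR g5 = 0 OR 0 = 0
g7 = g6 OR x4 = 0 OR 1 = 1
g8 = x1 AND g7 = 0 AND 1 = 0
g9 = x5 OR g8 = 1 OR 0 = 1
So g8 = 0 and g9 = 1.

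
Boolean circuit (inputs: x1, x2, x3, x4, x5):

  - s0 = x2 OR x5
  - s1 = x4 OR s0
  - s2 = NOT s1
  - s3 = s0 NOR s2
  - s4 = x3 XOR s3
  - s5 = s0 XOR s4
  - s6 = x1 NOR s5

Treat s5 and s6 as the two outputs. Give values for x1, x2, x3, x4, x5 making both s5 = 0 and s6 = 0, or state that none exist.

Check with x1=1, x2=1, x3=1, x4=1, x5=0:
s0 = x2 OR x5 = 1 OR 0 = 1
s1 = x4 OR s0 = 1 OR 1 = 1
s2 = NOT s1 = NOT 1 = 0
s3 = s0 NOR s2 = 1 NOR 0 = 0
s4 = x3 XOR s3 = 1 XOR 0 = 1
s5 = s0 XOR s4 = 1 XOR 1 = 0
s6 = x1 NOR s5 = 1 NOR 0 = 0
So s5 = 0 and s6 = 0.

x1=1, x2=1, x3=1, x4=1, x5=0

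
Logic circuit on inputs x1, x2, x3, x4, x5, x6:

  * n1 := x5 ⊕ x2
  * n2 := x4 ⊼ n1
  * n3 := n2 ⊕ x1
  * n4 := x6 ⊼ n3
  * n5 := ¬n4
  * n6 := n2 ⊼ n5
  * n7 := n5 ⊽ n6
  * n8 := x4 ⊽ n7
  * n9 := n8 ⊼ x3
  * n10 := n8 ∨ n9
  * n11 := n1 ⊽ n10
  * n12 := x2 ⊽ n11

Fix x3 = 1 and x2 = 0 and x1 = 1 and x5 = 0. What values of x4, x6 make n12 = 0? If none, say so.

With x3 = 1 and x2 = 0 and x1 = 1 and x5 = 0 fixed, none of the 4 settings of x4, x6 give n12 = 0.
For example, with x4=0, x6=0:
n1 = x5 ⊕ x2 = 0 ⊕ 0 = 0
n2 = x4 ⊼ n1 = 0 ⊼ 0 = 1
n3 = n2 ⊕ x1 = 1 ⊕ 1 = 0
n4 = x6 ⊼ n3 = 0 ⊼ 0 = 1
n5 = ¬n4 = ¬1 = 0
n6 = n2 ⊼ n5 = 1 ⊼ 0 = 1
n7 = n5 ⊽ n6 = 0 ⊽ 1 = 0
n8 = x4 ⊽ n7 = 0 ⊽ 0 = 1
n9 = n8 ⊼ x3 = 1 ⊼ 1 = 0
n10 = n8 ∨ n9 = 1 ∨ 0 = 1
n11 = n1 ⊽ n10 = 0 ⊽ 1 = 0
n12 = x2 ⊽ n11 = 0 ⊽ 0 = 1
giving n12 = 1 ≠ 0.

no solution exists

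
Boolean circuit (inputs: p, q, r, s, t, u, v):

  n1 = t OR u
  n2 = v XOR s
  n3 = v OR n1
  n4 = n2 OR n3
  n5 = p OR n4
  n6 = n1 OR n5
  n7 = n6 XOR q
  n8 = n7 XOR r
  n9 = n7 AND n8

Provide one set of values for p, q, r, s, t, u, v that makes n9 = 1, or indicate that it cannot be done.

p=1, q=0, r=0, s=1, t=0, u=1, v=0

n9 = n7 AND n8 must be 1, so both n7 = 1 and n8 = 1.
Check with p=1, q=0, r=0, s=1, t=0, u=1, v=0:
n1 = t OR u = 0 OR 1 = 1
n2 = v XOR s = 0 XOR 1 = 1
n3 = v OR n1 = 0 OR 1 = 1
n4 = n2 OR n3 = 1 OR 1 = 1
n5 = p OR n4 = 1 OR 1 = 1
n6 = n1 OR n5 = 1 OR 1 = 1
n7 = n6 XOR q = 1 XOR 0 = 1
n8 = n7 XOR r = 1 XOR 0 = 1
n9 = n7 AND n8 = 1 AND 1 = 1
So n9 = 1 as required.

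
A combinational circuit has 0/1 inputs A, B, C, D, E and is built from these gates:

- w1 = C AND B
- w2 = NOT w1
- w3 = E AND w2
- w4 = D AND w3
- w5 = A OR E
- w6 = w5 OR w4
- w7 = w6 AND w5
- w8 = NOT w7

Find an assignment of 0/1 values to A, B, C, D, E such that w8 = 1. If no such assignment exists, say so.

A=0 B=1 C=1 D=1 E=0

Check with A=0 B=1 C=1 D=1 E=0:
w1 = C AND B = 1 AND 1 = 1
w2 = NOT w1 = NOT 1 = 0
w3 = E AND w2 = 0 AND 0 = 0
w4 = D AND w3 = 1 AND 0 = 0
w5 = A OR E = 0 OR 0 = 0
w6 = w5 OR w4 = 0 OR 0 = 0
w7 = w6 AND w5 = 0 AND 0 = 0
w8 = NOT w7 = NOT 0 = 1
So w8 = 1 as required.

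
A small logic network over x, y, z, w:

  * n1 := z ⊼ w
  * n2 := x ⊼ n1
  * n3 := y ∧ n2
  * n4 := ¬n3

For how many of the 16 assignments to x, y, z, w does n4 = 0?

5

n4 = ¬n3 must be 0, so n3 = 1.
n3 = y ∧ n2 must be 1, so both y = 1 and n2 = 1.
Enumerating the 16 input combinations, 5 give n4 = 0 and 11 give n4 = 1.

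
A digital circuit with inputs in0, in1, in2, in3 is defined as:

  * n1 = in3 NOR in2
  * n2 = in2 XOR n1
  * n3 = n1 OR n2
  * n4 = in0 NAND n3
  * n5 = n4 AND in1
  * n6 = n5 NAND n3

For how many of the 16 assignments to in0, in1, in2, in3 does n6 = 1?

n6 = n5 NAND n3 must be 1, so at least one of n5, n3 is 0.
Enumerating the 16 input combinations, 13 give n6 = 1 and 3 give n6 = 0.

13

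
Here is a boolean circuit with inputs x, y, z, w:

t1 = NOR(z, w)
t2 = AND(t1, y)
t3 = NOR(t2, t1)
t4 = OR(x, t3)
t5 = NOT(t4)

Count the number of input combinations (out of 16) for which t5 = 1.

t5 = NOT(t4) must be 1, so t4 = 0.
t4 = OR(x, t3) must be 0, so both x = 0 and t3 = 0.
Satisfying assignments:
  x=0, y=0, z=0, w=0
  x=0, y=1, z=0, w=0

2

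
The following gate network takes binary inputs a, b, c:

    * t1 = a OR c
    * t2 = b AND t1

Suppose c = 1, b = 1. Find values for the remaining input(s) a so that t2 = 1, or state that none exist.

a=0

Check with c = 1, b = 1 and a=0:
t1 = a OR c = 0 OR 1 = 1
t2 = b AND t1 = 1 AND 1 = 1
So t2 = 1.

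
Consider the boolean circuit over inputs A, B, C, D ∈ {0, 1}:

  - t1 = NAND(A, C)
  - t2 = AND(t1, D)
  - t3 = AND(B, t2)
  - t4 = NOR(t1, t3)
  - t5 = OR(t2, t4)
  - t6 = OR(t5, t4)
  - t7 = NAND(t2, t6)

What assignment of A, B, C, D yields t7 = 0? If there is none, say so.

t7 = NAND(t2, t6) must be 0, so both t2 = 1 and t6 = 1.
t2 = AND(t1, D) must be 1, so both t1 = 1 and D = 1.
t6 = OR(t5, t4) must be 1, so at least one of t5, t4 is 1.
Check with A=0, B=0, C=1, D=1:
t1 = NAND(A, C) = NAND(0, 1) = 1
t2 = AND(t1, D) = AND(1, 1) = 1
t3 = AND(B, t2) = AND(0, 1) = 0
t4 = NOR(t1, t3) = NOR(1, 0) = 0
t5 = OR(t2, t4) = OR(1, 0) = 1
t6 = OR(t5, t4) = OR(1, 0) = 1
t7 = NAND(t2, t6) = NAND(1, 1) = 0
So t7 = 0 as required.

A=0, B=0, C=1, D=1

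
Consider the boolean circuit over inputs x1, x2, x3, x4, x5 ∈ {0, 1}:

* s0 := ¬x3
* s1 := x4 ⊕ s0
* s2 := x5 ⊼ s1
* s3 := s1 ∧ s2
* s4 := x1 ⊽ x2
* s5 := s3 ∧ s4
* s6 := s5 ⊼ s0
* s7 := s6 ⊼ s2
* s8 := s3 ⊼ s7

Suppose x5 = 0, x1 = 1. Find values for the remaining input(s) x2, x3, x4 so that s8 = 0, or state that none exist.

With x5 = 0, x1 = 1 fixed, none of the 8 settings of x2, x3, x4 give s8 = 0.
For example, with x2=1, x3=0, x4=1:
s0 = ¬x3 = ¬0 = 1
s1 = x4 ⊕ s0 = 1 ⊕ 1 = 0
s2 = x5 ⊼ s1 = 0 ⊼ 0 = 1
s3 = s1 ∧ s2 = 0 ∧ 1 = 0
s4 = x1 ⊽ x2 = 1 ⊽ 1 = 0
s5 = s3 ∧ s4 = 0 ∧ 0 = 0
s6 = s5 ⊼ s0 = 0 ⊼ 1 = 1
s7 = s6 ⊼ s2 = 1 ⊼ 1 = 0
s8 = s3 ⊼ s7 = 0 ⊼ 0 = 1
giving s8 = 1 ≠ 0.

no solution exists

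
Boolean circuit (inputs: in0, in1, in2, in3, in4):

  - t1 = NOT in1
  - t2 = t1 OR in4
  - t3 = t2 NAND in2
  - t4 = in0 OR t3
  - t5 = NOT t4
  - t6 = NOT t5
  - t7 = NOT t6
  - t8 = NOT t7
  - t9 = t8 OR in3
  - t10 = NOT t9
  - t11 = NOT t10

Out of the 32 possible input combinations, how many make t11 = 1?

29

t11 = NOT t10 must be 1, so t10 = 0.
t10 = NOT t9 must be 0, so t9 = 1.
t9 = t8 OR in3 must be 1, so at least one of t8, in3 is 1.
Enumerating the 32 input combinations, 29 give t11 = 1 and 3 give t11 = 0.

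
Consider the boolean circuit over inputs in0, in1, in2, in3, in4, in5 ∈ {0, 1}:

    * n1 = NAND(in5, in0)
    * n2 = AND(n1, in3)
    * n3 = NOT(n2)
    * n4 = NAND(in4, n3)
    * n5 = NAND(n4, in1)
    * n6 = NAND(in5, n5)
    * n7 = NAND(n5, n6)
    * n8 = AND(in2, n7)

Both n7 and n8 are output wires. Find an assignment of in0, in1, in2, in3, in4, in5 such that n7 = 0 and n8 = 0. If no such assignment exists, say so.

in0=0, in1=1, in2=0, in3=0, in4=1, in5=0

Check with in0=0, in1=1, in2=0, in3=0, in4=1, in5=0:
n1 = NAND(in5, in0) = NAND(0, 0) = 1
n2 = AND(n1, in3) = AND(1, 0) = 0
n3 = NOT(n2) = NOT 0 = 1
n4 = NAND(in4, n3) = NAND(1, 1) = 0
n5 = NAND(n4, in1) = NAND(0, 1) = 1
n6 = NAND(in5, n5) = NAND(0, 1) = 1
n7 = NAND(n5, n6) = NAND(1, 1) = 0
n8 = AND(in2, n7) = AND(0, 0) = 0
So n7 = 0 and n8 = 0.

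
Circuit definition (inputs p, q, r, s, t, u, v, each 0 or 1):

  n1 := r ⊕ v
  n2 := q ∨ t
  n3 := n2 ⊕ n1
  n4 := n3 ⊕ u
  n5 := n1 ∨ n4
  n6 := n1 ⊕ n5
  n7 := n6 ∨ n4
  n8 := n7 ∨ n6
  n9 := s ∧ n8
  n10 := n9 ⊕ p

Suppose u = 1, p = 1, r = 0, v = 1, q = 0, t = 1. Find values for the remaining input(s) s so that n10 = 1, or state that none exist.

Check with u = 1, p = 1, r = 0, v = 1, q = 0, t = 1 and s=0:
n1 = r ⊕ v = 0 ⊕ 1 = 1
n2 = q ∨ t = 0 ∨ 1 = 1
n3 = n2 ⊕ n1 = 1 ⊕ 1 = 0
n4 = n3 ⊕ u = 0 ⊕ 1 = 1
n5 = n1 ∨ n4 = 1 ∨ 1 = 1
n6 = n1 ⊕ n5 = 1 ⊕ 1 = 0
n7 = n6 ∨ n4 = 0 ∨ 1 = 1
n8 = n7 ∨ n6 = 1 ∨ 0 = 1
n9 = s ∧ n8 = 0 ∧ 1 = 0
n10 = n9 ⊕ p = 0 ⊕ 1 = 1
So n10 = 1.

s=0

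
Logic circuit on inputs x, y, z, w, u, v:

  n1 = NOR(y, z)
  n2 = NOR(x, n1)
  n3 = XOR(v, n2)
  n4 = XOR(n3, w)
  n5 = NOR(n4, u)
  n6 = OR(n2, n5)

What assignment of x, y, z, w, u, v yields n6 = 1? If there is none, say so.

x=1, y=0, z=1, w=0, u=0, v=0

n6 = OR(n2, n5) must be 1, so at least one of n2, n5 is 1.
Check with x=1, y=0, z=1, w=0, u=0, v=0:
n1 = NOR(y, z) = NOR(0, 1) = 0
n2 = NOR(x, n1) = NOR(1, 0) = 0
n3 = XOR(v, n2) = XOR(0, 0) = 0
n4 = XOR(n3, w) = XOR(0, 0) = 0
n5 = NOR(n4, u) = NOR(0, 0) = 1
n6 = OR(n2, n5) = OR(0, 1) = 1
So n6 = 1 as required.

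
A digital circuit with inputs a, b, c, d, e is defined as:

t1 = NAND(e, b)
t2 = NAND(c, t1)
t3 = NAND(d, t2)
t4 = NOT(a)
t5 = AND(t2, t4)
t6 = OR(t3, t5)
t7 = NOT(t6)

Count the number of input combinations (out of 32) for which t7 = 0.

t7 = NOT(t6) must be 0, so t6 = 1.
t6 = OR(t3, t5) must be 1, so at least one of t3, t5 is 1.
Enumerating the 32 input combinations, 27 give t7 = 0 and 5 give t7 = 1.

27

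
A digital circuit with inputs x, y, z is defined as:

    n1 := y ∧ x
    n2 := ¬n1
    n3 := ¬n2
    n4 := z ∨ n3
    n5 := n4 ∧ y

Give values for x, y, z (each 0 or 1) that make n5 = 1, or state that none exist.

n5 = n4 ∧ y must be 1, so both n4 = 1 and y = 1.
Check with x=1 y=1 z=0:
n1 = y ∧ x = 1 ∧ 1 = 1
n2 = ¬n1 = ¬1 = 0
n3 = ¬n2 = ¬0 = 1
n4 = z ∨ n3 = 0 ∨ 1 = 1
n5 = n4 ∧ y = 1 ∧ 1 = 1
So n5 = 1 as required.

x=1 y=1 z=0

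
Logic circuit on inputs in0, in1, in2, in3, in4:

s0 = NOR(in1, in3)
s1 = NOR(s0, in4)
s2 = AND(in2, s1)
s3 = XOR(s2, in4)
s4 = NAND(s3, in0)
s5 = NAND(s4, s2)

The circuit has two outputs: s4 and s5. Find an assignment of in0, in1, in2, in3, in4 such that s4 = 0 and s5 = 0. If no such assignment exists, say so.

no solution exists

Across all 32 input combinations, none give both s4 = 0 and s5 = 0.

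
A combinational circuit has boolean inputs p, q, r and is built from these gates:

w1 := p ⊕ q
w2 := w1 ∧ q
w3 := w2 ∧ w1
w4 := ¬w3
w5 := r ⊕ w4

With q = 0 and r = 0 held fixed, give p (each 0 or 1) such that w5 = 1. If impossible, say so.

Check with q = 0 and r = 0 and p=0:
w1 = p ⊕ q = 0 ⊕ 0 = 0
w2 = w1 ∧ q = 0 ∧ 0 = 0
w3 = w2 ∧ w1 = 0 ∧ 0 = 0
w4 = ¬w3 = ¬0 = 1
w5 = r ⊕ w4 = 0 ⊕ 1 = 1
So w5 = 1.

p=0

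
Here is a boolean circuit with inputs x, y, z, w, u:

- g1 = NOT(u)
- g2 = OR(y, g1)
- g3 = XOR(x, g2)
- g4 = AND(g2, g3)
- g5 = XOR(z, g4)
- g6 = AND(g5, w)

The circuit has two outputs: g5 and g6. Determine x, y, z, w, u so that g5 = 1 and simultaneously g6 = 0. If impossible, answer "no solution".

Check with x=0, y=0, z=1, w=0, u=1:
g1 = NOT(u) = NOT 1 = 0
g2 = OR(y, g1) = OR(0, 0) = 0
g3 = XOR(x, g2) = XOR(0, 0) = 0
g4 = AND(g2, g3) = AND(0, 0) = 0
g5 = XOR(z, g4) = XOR(1, 0) = 1
g6 = AND(g5, w) = AND(1, 0) = 0
So g5 = 1 and g6 = 0.

x=0, y=0, z=1, w=0, u=1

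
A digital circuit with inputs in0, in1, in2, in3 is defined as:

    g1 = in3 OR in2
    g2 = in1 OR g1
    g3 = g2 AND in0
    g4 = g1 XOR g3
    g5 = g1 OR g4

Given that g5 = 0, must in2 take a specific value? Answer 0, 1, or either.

0

g5 = g1 OR g4 must be 0, so both g1 = 0 and g4 = 0.
g1 = in3 OR in2 must be 0, so both in3 = 0 and in2 = 0.
g4 = g1 XOR g3 must be 0, so g1 and g3 are equal.
Every assignment with g5 = 0 has in2 = 0; there are 3 such assignment(s).
  in0=0, in1=0, in2=0, in3=0
  in0=0, in1=1, in2=0, in3=0
  in0=1, in1=0, in2=0, in3=0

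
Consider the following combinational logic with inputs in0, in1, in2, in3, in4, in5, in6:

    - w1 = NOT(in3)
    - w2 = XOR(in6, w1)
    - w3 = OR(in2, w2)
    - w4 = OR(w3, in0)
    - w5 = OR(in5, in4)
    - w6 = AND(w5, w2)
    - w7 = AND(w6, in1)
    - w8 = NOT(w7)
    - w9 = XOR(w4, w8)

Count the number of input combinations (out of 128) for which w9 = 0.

88

w9 = XOR(w4, w8) must be 0, so w4 and w8 are equal.
Enumerating the 128 input combinations, 88 give w9 = 0 and 40 give w9 = 1.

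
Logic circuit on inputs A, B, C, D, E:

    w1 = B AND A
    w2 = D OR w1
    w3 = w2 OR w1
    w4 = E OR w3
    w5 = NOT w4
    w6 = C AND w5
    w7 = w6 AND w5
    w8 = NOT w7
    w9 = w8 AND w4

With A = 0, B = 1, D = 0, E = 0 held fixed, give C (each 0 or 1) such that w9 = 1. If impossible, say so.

With A = 0, B = 1, D = 0, E = 0 fixed, none of the 2 settings of C give w9 = 1.
For example, with C=1:
w1 = B AND A = 1 AND 0 = 0
w2 = D OR w1 = 0 OR 0 = 0
w3 = w2 OR w1 = 0 OR 0 = 0
w4 = E OR w3 = 0 OR 0 = 0
w5 = NOT w4 = NOT 0 = 1
w6 = C AND w5 = 1 AND 1 = 1
w7 = w6 AND w5 = 1 AND 1 = 1
w8 = NOT w7 = NOT 1 = 0
w9 = w8 AND w4 = 0 AND 0 = 0
giving w9 = 0 ≠ 1.

no solution exists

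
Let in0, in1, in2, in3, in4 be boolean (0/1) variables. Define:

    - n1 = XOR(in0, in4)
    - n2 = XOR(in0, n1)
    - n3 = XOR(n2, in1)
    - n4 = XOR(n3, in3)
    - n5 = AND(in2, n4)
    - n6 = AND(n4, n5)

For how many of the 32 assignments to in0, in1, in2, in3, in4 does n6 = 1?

8

n6 = AND(n4, n5) must be 1, so both n4 = 1 and n5 = 1.
Enumerating the 32 input combinations, 8 give n6 = 1 and 24 give n6 = 0.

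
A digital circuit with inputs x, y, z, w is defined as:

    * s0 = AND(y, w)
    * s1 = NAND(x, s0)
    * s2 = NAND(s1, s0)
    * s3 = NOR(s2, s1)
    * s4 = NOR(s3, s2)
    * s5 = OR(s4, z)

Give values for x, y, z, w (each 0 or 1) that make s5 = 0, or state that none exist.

x=1, y=1, z=0, w=1

Check with x=1, y=1, z=0, w=1:
s0 = AND(y, w) = AND(1, 1) = 1
s1 = NAND(x, s0) = NAND(1, 1) = 0
s2 = NAND(s1, s0) = NAND(0, 1) = 1
s3 = NOR(s2, s1) = NOR(1, 0) = 0
s4 = NOR(s3, s2) = NOR(0, 1) = 0
s5 = OR(s4, z) = OR(0, 0) = 0
So s5 = 0 as required.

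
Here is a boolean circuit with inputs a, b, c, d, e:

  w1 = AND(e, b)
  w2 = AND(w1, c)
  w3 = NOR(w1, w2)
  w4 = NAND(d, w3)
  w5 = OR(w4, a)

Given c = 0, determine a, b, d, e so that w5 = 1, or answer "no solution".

w5 = OR(w4, a) must be 1, so at least one of w4, a is 1.
Check with c = 0 and a=1, b=0, d=0, e=1:
w1 = AND(e, b) = AND(1, 0) = 0
w2 = AND(w1, c) = AND(0, 0) = 0
w3 = NOR(w1, w2) = NOR(0, 0) = 1
w4 = NAND(d, w3) = NAND(0, 1) = 1
w5 = OR(w4, a) = OR(1, 1) = 1
So w5 = 1.

a=1 b=0 d=0 e=1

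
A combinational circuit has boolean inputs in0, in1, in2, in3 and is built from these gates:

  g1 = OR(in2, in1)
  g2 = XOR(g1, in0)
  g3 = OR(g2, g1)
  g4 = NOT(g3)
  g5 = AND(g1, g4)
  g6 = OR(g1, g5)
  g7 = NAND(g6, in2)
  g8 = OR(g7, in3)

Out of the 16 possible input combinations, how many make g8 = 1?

g8 = OR(g7, in3) must be 1, so at least one of g7, in3 is 1.
Enumerating the 16 input combinations, 12 give g8 = 1 and 4 give g8 = 0.

12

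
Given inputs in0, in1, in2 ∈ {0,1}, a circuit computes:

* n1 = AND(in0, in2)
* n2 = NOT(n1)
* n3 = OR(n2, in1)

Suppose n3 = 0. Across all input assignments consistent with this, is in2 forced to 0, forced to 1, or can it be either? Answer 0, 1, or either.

n3 = OR(n2, in1) must be 0, so both n2 = 0 and in1 = 0.
n2 = NOT(n1) must be 0, so n1 = 1.
Every assignment with n3 = 0 has in2 = 1; there are 1 such assignment(s).
  in0=1, in1=0, in2=1

1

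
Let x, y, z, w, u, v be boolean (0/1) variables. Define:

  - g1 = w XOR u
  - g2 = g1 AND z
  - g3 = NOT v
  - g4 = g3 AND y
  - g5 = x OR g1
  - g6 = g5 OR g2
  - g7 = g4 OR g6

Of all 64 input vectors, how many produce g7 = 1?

52

g7 = g4 OR g6 must be 1, so at least one of g4, g6 is 1.
Enumerating the 64 input combinations, 52 give g7 = 1 and 12 give g7 = 0.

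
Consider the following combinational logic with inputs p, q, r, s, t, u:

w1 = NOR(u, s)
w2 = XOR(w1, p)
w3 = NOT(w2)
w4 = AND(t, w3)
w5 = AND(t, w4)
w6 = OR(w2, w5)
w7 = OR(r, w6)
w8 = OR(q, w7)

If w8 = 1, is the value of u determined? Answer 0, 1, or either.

either

Both values of u occur among assignments with w8 = 1:
  u=0: p=0, q=0, r=0, s=0, t=0, u=0
  u=1: p=0, q=0, r=0, s=0, t=1, u=1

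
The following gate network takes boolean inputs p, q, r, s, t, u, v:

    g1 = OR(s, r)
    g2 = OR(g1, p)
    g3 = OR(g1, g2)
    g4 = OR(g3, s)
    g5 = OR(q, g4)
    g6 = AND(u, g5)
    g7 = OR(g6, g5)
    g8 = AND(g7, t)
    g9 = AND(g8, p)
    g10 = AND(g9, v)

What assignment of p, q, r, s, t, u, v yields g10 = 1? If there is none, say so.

g10 = AND(g9, v) must be 1, so both g9 = 1 and v = 1.
Check with p=1, q=0, r=0, s=1, t=1, u=0, v=1:
g1 = OR(s, r) = OR(1, 0) = 1
g2 = OR(g1, p) = OR(1, 1) = 1
g3 = OR(g1, g2) = OR(1, 1) = 1
g4 = OR(g3, s) = OR(1, 1) = 1
g5 = OR(q, g4) = OR(0, 1) = 1
g6 = AND(u, g5) = AND(0, 1) = 0
g7 = OR(g6, g5) = OR(0, 1) = 1
g8 = AND(g7, t) = AND(1, 1) = 1
g9 = AND(g8, p) = AND(1, 1) = 1
g10 = AND(g9, v) = AND(1, 1) = 1
So g10 = 1 as required.

p=1, q=0, r=0, s=1, t=1, u=0, v=1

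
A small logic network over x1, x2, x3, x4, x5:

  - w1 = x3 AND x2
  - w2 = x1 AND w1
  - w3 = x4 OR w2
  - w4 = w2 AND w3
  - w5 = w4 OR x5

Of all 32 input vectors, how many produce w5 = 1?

w5 = w4 OR x5 must be 1, so at least one of w4, x5 is 1.
Enumerating the 32 input combinations, 18 give w5 = 1 and 14 give w5 = 0.

18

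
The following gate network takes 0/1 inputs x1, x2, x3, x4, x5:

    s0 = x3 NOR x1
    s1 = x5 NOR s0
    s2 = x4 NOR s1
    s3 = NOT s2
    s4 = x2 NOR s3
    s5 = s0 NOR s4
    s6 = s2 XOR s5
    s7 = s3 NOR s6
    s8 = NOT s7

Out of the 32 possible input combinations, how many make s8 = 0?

s8 = NOT s7 must be 0, so s7 = 1.
Satisfying assignments:
  x1=0, x2=1, x3=1, x4=0, x5=1
  x1=1, x2=1, x3=0, x4=0, x5=1
  x1=1, x2=1, x3=1, x4=0, x5=1

3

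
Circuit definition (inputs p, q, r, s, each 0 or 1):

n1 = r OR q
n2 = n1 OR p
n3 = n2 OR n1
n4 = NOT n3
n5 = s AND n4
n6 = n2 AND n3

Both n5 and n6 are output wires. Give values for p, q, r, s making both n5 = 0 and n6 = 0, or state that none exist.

Check with p=0, q=0, r=0, s=0:
n1 = r OR q = 0 OR 0 = 0
n2 = n1 OR p = 0 OR 0 = 0
n3 = n2 OR n1 = 0 OR 0 = 0
n4 = NOT n3 = NOT 0 = 1
n5 = s AND n4 = 0 AND 1 = 0
n6 = n2 AND n3 = 0 AND 0 = 0
So n5 = 0 and n6 = 0.

p=0, q=0, r=0, s=0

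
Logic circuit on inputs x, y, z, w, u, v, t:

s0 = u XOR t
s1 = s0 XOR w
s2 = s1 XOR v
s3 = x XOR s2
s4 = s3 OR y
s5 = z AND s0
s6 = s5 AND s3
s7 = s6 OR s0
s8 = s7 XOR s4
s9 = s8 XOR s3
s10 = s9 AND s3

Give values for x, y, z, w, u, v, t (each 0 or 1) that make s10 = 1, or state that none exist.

x=1 y=1 z=1 w=1 u=1 v=0 t=0

Check with x=1 y=1 z=1 w=1 u=1 v=0 t=0:
s0 = u XOR t = 1 XOR 0 = 1
s1 = s0 XOR w = 1 XOR 1 = 0
s2 = s1 XOR v = 0 XOR 0 = 0
s3 = x XOR s2 = 1 XOR 0 = 1
s4 = s3 OR y = 1 OR 1 = 1
s5 = z AND s0 = 1 AND 1 = 1
s6 = s5 AND s3 = 1 AND 1 = 1
s7 = s6 OR s0 = 1 OR 1 = 1
s8 = s7 XOR s4 = 1 XOR 1 = 0
s9 = s8 XOR s3 = 0 XOR 1 = 1
s10 = s9 AND s3 = 1 AND 1 = 1
So s10 = 1 as required.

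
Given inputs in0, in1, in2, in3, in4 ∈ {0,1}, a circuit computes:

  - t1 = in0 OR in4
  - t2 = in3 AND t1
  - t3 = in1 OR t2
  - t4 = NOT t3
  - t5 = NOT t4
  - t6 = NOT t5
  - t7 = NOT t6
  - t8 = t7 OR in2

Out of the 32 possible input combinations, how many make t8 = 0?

5

t8 = t7 OR in2 must be 0, so both t7 = 0 and in2 = 0.
Enumerating the 32 input combinations, 5 give t8 = 0 and 27 give t8 = 1.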